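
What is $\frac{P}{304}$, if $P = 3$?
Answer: $\frac{3}{304} \approx 0.0098684$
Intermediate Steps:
$\frac{P}{304} = \frac{3}{304}$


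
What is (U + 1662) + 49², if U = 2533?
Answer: 6596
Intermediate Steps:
(U + 1662) + 49² = (2533 + 1662) + 49² = 4195 + 2401 = 6596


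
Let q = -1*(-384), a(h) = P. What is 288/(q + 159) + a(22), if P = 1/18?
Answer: 1909/3258 ≈ 0.58594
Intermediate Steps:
P = 1/18 ≈ 0.055556
a(h) = 1/18
q = 384
288/(q + 159) + a(22) = 288/(384 + 159) + 1/18 = 288/543 + 1/18 = 288*(1/543) + 1/18 = 96/181 + 1/18 = 1909/3258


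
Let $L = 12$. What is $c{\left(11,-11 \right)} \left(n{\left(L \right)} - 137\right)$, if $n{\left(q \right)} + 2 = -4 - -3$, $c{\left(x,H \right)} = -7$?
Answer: $980$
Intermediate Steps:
$n{\left(q \right)} = -3$ ($n{\left(q \right)} = -2 - 1 = -3$)
$c{\left(11,-11 \right)} \left(n{\left(L \right)} - 137\right) = - 7 \left(-3 - 137\right) = \left(-7\right) \left(-140\right) = 980$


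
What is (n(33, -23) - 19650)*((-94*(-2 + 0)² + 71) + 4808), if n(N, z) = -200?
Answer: -89384550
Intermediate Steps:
(n(33, -23) - 19650)*((-94*(-2 + 0)² + 71) + 4808) = (-200 - 19650)*((-94*(-2 + 0)² + 71) + 4808) = -19850*((-94*(-2)² + 71) + 4808) = -19850*((-94*4 + 71) + 4808) = -19850*((-376 + 71) + 4808) = -19850*(-305 + 4808) = -19850*4503 = -89384550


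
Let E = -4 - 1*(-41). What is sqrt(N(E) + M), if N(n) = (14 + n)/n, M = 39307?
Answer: sqrt(53813170)/37 ≈ 198.26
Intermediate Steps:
E = 37 (E = -4 + 41 = 37)
N(n) = (14 + n)/n
sqrt(N(E) + M) = sqrt((14 + 37)/37 + 39307) = sqrt((1/37)*51 + 39307) = sqrt(51/37 + 39307) = sqrt(1454410/37) = sqrt(53813170)/37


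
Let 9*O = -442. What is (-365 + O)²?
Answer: 13890529/81 ≈ 1.7149e+5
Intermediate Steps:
O = -442/9 (O = (⅑)*(-442) = -442/9 ≈ -49.111)
(-365 + O)² = (-365 - 442/9)² = (-3727/9)² = 13890529/81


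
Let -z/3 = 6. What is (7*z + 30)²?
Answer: 9216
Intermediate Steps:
z = -18 (z = -3*6 = -18)
(7*z + 30)² = (7*(-18) + 30)² = (-126 + 30)² = (-96)² = 9216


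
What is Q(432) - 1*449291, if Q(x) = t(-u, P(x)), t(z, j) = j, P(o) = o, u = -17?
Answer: -448859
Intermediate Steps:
Q(x) = x
Q(432) - 1*449291 = 432 - 1*449291 = 432 - 449291 = -448859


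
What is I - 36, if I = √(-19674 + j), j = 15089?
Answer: -36 + I*√4585 ≈ -36.0 + 67.713*I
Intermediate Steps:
I = I*√4585 (I = √(-19674 + 15089) = √(-4585) = I*√4585 ≈ 67.713*I)
I - 36 = I*√4585 - 36 = -36 + I*√4585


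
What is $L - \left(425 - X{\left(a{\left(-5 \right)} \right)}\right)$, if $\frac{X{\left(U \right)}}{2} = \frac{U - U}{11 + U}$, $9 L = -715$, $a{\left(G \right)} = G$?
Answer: $- \frac{4540}{9} \approx -504.44$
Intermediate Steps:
$L = - \frac{715}{9}$ ($L = \frac{1}{9} \left(-715\right) = - \frac{715}{9} \approx -79.444$)
$X{\left(U \right)} = 0$ ($X{\left(U \right)} = 2 \frac{U - U}{11 + U} = 2 \frac{0}{11 + U} = 2 \cdot 0 = 0$)
$L - \left(425 - X{\left(a{\left(-5 \right)} \right)}\right) = - \frac{715}{9} - \left(425 - 0\right) = - \frac{715}{9} - \left(425 + 0\right) = - \frac{715}{9} - 425 = - \frac{4540}{9}$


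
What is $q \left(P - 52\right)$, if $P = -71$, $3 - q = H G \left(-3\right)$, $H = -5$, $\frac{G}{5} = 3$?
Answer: $27306$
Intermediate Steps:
$G = 15$ ($G = 5 \cdot 3 = 15$)
$q = -222$ ($q = 3 - \left(-5\right) 15 \left(-3\right) = 3 - \left(-75\right) \left(-3\right) = 3 - 225 = -222$)
$q \left(P - 52\right) = - 222 \left(-71 - 52\right) = \left(-222\right) \left(-123\right) = 27306$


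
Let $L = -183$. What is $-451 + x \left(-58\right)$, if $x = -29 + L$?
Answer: $11845$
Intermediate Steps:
$x = -212$ ($x = -29 - 183 = -212$)
$-451 + x \left(-58\right) = -451 - -12296 = -451 + 12296 = 11845$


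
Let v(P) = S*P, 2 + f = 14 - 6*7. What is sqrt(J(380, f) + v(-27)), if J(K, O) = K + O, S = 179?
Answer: I*sqrt(4483) ≈ 66.955*I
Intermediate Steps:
f = -30 (f = -2 + (14 - 6*7) = -2 + (14 - 42) = -2 - 28 = -30)
v(P) = 179*P
sqrt(J(380, f) + v(-27)) = sqrt((380 - 30) + 179*(-27)) = sqrt(350 - 4833) = sqrt(-4483) = I*sqrt(4483)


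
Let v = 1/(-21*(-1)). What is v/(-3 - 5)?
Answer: -1/168 ≈ -0.0059524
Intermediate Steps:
v = 1/21 ≈ 0.047619
v/(-3 - 5) = (1/21)/(-3 - 5) = (1/21)/(-8) = -1/8*1/21 = -1/168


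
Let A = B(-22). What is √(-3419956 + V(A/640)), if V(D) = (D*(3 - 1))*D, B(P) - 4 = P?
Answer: I*√350203494238/320 ≈ 1849.3*I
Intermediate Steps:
B(P) = 4 + P
A = -18 (A = 4 - 22 = -18)
V(D) = 2*D² (V(D) = (D*2)*D = (2*D)*D = 2*D²)
√(-3419956 + V(A/640)) = √(-3419956 + 2*(-18/640)²) = √(-3419956 + 2*(-18*1/640)²) = √(-3419956 + 2*(-9/320)²) = √(-3419956 + 2*(81/102400)) = √(-3419956 + 81/51200) = √(-175101747119/51200) = I*√350203494238/320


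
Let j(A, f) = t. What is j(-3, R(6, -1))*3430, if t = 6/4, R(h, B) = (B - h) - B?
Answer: 5145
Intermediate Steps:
R(h, B) = -h
t = 3/2 (t = 6*(¼) = 3/2 ≈ 1.5000)
j(A, f) = 3/2
j(-3, R(6, -1))*3430 = (3/2)*3430 = 5145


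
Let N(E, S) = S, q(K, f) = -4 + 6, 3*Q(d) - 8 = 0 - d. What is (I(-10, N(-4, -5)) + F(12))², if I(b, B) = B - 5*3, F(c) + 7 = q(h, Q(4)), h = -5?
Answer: 625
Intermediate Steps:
Q(d) = 8/3 - d/3 (Q(d) = 8/3 + (0 - d)/3 = 8/3 + (-d)/3 = 8/3 - d/3)
q(K, f) = 2
F(c) = -5 (F(c) = -7 + 2 = -5)
I(b, B) = -15 + B (I(b, B) = B - 15 = -15 + B)
(I(-10, N(-4, -5)) + F(12))² = ((-15 - 5) - 5)² = (-20 - 5)² = (-25)² = 625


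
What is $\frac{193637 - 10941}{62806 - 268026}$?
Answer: $- \frac{45674}{51305} \approx -0.89024$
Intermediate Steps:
$\frac{193637 - 10941}{62806 - 268026} = \frac{182696}{62806 - 268026} = \frac{182696}{-205220} = 182696 \left(- \frac{1}{205220}\right) = - \frac{45674}{51305}$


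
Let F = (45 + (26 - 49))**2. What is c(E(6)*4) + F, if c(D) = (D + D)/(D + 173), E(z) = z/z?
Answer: 85676/177 ≈ 484.05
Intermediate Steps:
E(z) = 1
F = 484 (F = (45 - 23)**2 = 22**2 = 484)
c(D) = 2*D/(173 + D) (c(D) = (2*D)/(173 + D) = 2*D/(173 + D))
c(E(6)*4) + F = 2*(1*4)/(173 + 1*4) + 484 = 2*4/(173 + 4) + 484 = 2*4/177 + 484 = 2*4*(1/177) + 484 = 8/177 + 484 = 85676/177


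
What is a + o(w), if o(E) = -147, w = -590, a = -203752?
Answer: -203899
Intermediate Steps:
a + o(w) = -203752 - 147 = -203899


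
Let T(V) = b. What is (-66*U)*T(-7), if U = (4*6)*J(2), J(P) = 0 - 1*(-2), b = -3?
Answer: 9504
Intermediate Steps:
T(V) = -3
J(P) = 2 (J(P) = 0 + 2 = 2)
U = 48 (U = (4*6)*2 = 24*2 = 48)
(-66*U)*T(-7) = -66*48*(-3) = -3168*(-3) = 9504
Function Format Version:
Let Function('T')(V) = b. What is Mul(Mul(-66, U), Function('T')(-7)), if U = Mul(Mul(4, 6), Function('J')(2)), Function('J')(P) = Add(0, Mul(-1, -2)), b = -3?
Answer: 9504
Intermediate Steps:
Function('T')(V) = -3
Function('J')(P) = 2 (Function('J')(P) = Add(0, 2) = 2)
U = 48 (U = Mul(Mul(4, 6), 2) = Mul(24, 2) = 48)
Mul(Mul(-66, U), Function('T')(-7)) = Mul(Mul(-66, 48), -3) = Mul(-3168, -3) = 9504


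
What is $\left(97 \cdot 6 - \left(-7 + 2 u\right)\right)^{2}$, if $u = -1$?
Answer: $349281$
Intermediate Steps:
$\left(97 \cdot 6 - \left(-7 + 2 u\right)\right)^{2} = \left(97 \cdot 6 + \left(7 - -2\right)\right)^{2} = \left(582 + \left(7 + 2\right)\right)^{2} = \left(582 + 9\right)^{2} = 591^{2} = 349281$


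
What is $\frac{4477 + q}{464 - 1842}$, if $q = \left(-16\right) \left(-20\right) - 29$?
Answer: $- \frac{2384}{689} \approx -3.4601$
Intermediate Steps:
$q = 291$ ($q = 320 - 29 = 291$)
$\frac{4477 + q}{464 - 1842} = \frac{4477 + 291}{464 - 1842} = \frac{4768}{-1378} = 4768 \left(- \frac{1}{1378}\right) = - \frac{2384}{689}$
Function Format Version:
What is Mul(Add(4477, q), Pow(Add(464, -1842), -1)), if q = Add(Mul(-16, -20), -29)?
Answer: Rational(-2384, 689) ≈ -3.4601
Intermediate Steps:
q = 291 (q = Add(320, -29) = 291)
Mul(Add(4477, q), Pow(Add(464, -1842), -1)) = Mul(Add(4477, 291), Pow(Add(464, -1842), -1)) = Mul(4768, Pow(-1378, -1)) = Mul(4768, Rational(-1, 1378)) = Rational(-2384, 689)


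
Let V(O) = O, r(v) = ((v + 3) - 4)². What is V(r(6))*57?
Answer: 1425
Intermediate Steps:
r(v) = (-1 + v)² (r(v) = ((3 + v) - 4)² = (-1 + v)²)
V(r(6))*57 = (-1 + 6)²*57 = 5²*57 = 25*57 = 1425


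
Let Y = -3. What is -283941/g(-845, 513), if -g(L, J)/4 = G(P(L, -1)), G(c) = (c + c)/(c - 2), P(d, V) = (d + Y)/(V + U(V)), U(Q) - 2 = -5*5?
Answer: 7098525/212 ≈ 33484.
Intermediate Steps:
U(Q) = -23 (U(Q) = 2 - 5*5 = 2 - 25 = -23)
P(d, V) = (-3 + d)/(-23 + V) (P(d, V) = (d - 3)/(V - 23) = (-3 + d)/(-23 + V))
G(c) = 2*c/(-2 + c) (G(c) = (2*c)/(-2 + c) = 2*c/(-2 + c))
g(L, J) = -8*(⅛ - L/24)/(-15/8 - L/24) (g(L, J) = -8*(-3 + L)/(-23 - 1)/(-2 + (-3 + L)/(-23 - 1)) = -8*(-3 + L)/(-24)/(-2 + (-3 + L)/(-24)) = -8*(-(-3 + L)/24)/(-2 - (-3 + L)/24) = -8*(⅛ - L/24)/(-2 + (⅛ - L/24)) = -8*(⅛ - L/24)/(-15/8 - L/24))
-283941/g(-845, 513) = -283941*(45 - 845)/(8*(3 - 1*(-845))) = -283941*(-100/(3 + 845)) = -283941/(8*(-1/800)*848) = -283941/(-212/25) = -283941*(-25/212) = 7098525/212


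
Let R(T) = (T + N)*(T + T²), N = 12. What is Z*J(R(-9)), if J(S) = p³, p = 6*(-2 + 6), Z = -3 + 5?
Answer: 27648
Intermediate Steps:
Z = 2
p = 24 (p = 6*4 = 24)
R(T) = (12 + T)*(T + T²) (R(T) = (T + 12)*(T + T²) = (12 + T)*(T + T²))
J(S) = 13824 (J(S) = 24³ = 13824)
Z*J(R(-9)) = 2*13824 = 27648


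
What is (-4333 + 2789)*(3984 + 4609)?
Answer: -13267592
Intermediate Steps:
(-4333 + 2789)*(3984 + 4609) = -1544*8593 = -13267592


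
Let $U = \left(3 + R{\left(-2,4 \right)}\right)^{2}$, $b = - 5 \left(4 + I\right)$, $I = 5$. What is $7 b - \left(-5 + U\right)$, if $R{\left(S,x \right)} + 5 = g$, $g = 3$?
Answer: $-311$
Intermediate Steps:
$b = -45$ ($b = - 5 \left(4 + 5\right) = \left(-5\right) 9 = -45$)
$R{\left(S,x \right)} = -2$ ($R{\left(S,x \right)} = -5 + 3 = -2$)
$U = 1$ ($U = \left(3 - 2\right)^{2} = 1^{2} = 1$)
$7 b - \left(-5 + U\right) = 7 \left(-45\right) + \left(5 - 1\right) = -315 + \left(5 - 1\right) = -315 + 4 = -311$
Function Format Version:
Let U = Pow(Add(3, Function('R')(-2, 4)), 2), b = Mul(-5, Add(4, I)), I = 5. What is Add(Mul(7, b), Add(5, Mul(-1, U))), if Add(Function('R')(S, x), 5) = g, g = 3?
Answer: -311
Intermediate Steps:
b = -45 (b = Mul(-5, Add(4, 5)) = Mul(-5, 9) = -45)
Function('R')(S, x) = -2 (Function('R')(S, x) = Add(-5, 3) = -2)
U = 1 (U = Pow(Add(3, -2), 2) = Pow(1, 2) = 1)
Add(Mul(7, b), Add(5, Mul(-1, U))) = Add(Mul(7, -45), Add(5, Mul(-1, 1))) = Add(-315, Add(5, -1)) = Add(-315, 4) = -311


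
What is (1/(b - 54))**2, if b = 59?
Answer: 1/25 ≈ 0.040000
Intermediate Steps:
(1/(b - 54))**2 = (1/(59 - 54))**2 = (1/5)**2 = 1/25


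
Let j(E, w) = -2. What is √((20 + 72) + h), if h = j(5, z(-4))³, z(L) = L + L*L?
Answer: 2*√21 ≈ 9.1651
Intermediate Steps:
z(L) = L + L²
h = -8 (h = (-2)³ = -8)
√((20 + 72) + h) = √((20 + 72) - 8) = √(92 - 8) = √84 = 2*√21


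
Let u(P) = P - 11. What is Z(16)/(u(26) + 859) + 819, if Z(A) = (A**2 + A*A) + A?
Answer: 358167/437 ≈ 819.60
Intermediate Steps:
Z(A) = A + 2*A**2 (Z(A) = (A**2 + A**2) + A = 2*A**2 + A = A + 2*A**2)
u(P) = -11 + P
Z(16)/(u(26) + 859) + 819 = (16*(1 + 2*16))/((-11 + 26) + 859) + 819 = (16*(1 + 32))/(15 + 859) + 819 = (16*33)/874 + 819 = (1/874)*528 + 819 = 264/437 + 819 = 358167/437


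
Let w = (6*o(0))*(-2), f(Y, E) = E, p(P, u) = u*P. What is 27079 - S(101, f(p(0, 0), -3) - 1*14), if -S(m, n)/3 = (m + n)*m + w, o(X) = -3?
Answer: 52639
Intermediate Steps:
p(P, u) = P*u
w = 36 (w = (6*(-3))*(-2) = -18*(-2) = 36)
S(m, n) = -108 - 3*m*(m + n) (S(m, n) = -3*((m + n)*m + 36) = -3*(m*(m + n) + 36) = -3*(36 + m*(m + n)) = -108 - 3*m*(m + n))
27079 - S(101, f(p(0, 0), -3) - 1*14) = 27079 - (-108 - 3*101**2 - 3*101*(-3 - 1*14)) = 27079 - (-108 - 3*10201 - 3*101*(-3 - 14)) = 27079 - (-108 - 30603 - 3*101*(-17)) = 27079 - (-108 - 30603 + 5151) = 27079 - 1*(-25560) = 27079 + 25560 = 52639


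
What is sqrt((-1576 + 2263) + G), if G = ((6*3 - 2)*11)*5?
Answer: sqrt(1567) ≈ 39.585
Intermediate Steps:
G = 880 (G = ((18 - 2)*11)*5 = (16*11)*5 = 176*5 = 880)
sqrt((-1576 + 2263) + G) = sqrt((-1576 + 2263) + 880) = sqrt(687 + 880) = sqrt(1567)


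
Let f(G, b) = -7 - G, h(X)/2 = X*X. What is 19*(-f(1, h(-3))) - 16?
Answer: 136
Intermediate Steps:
h(X) = 2*X**2 (h(X) = 2*(X*X) = 2*X**2)
19*(-f(1, h(-3))) - 16 = 19*(-(-7 - 1*1)) - 16 = 19*(-(-7 - 1)) - 16 = 19*(-1*(-8)) - 16 = 19*8 - 16 = 152 - 16 = 136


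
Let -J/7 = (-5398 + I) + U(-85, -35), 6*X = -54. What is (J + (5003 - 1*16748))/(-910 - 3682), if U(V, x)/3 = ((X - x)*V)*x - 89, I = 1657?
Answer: 1608039/4592 ≈ 350.18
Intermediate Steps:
X = -9 (X = (⅙)*(-54) = -9)
U(V, x) = -267 + 3*V*x*(-9 - x) (U(V, x) = 3*(((-9 - x)*V)*x - 89) = 3*((V*(-9 - x))*x - 89) = 3*(V*x*(-9 - x) - 89) = 3*(-89 + V*x*(-9 - x)) = -267 + 3*V*x*(-9 - x))
J = -1596294 (J = -7*((-5398 + 1657) + (-267 - 27*(-85)*(-35) - 3*(-85)*(-35)²)) = -7*(-3741 + (-267 - 80325 - 3*(-85)*1225)) = -7*(-3741 + (-267 - 80325 + 312375)) = -7*(-3741 + 231783) = -7*228042 = -1596294)
(J + (5003 - 1*16748))/(-910 - 3682) = (-1596294 + (5003 - 1*16748))/(-910 - 3682) = (-1596294 + (5003 - 16748))/(-4592) = (-1596294 - 11745)*(-1/4592) = -1608039*(-1/4592) = 1608039/4592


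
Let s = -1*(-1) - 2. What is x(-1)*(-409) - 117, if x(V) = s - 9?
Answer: 3973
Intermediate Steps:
s = -1 (s = 1 - 2 = -1)
x(V) = -10 (x(V) = -1 - 9 = -10)
x(-1)*(-409) - 117 = -10*(-409) - 117 = 4090 - 117 = 3973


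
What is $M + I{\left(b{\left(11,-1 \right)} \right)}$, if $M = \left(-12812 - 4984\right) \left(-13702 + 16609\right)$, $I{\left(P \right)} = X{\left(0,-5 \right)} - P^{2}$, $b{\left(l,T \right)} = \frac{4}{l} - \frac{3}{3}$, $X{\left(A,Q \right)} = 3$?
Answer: $- \frac{6259689298}{121} \approx -5.1733 \cdot 10^{7}$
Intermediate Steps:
$b{\left(l,T \right)} = -1 + \frac{4}{l}$ ($b{\left(l,T \right)} = \frac{4}{l} - 1 = -1 + \frac{4}{l}$)
$I{\left(P \right)} = 3 - P^{2}$
$M = -51732972$ ($M = \left(-17796\right) 2907 = -51732972$)
$M + I{\left(b{\left(11,-1 \right)} \right)} = -51732972 + \left(3 - \left(\frac{4 - 11}{11}\right)^{2}\right) = -51732972 + \left(3 - \left(\frac{1}{11} \left(-7\right)\right)^{2}\right) = -51732972 + \left(3 - \left(- \frac{7}{11}\right)^{2}\right) = -51732972 + \left(3 - \frac{49}{121}\right) = -51732972 + \frac{314}{121} = - \frac{6259689298}{121}$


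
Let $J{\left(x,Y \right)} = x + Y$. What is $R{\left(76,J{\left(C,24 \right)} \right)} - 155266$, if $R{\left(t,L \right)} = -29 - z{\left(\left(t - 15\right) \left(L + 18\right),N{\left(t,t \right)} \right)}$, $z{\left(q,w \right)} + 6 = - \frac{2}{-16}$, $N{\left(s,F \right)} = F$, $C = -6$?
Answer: $- \frac{1242313}{8} \approx -1.5529 \cdot 10^{5}$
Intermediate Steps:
$J{\left(x,Y \right)} = Y + x$
$z{\left(q,w \right)} = - \frac{47}{8}$ ($z{\left(q,w \right)} = -6 - \frac{2}{-16} = -6 - - \frac{1}{8} = -6 + \frac{1}{8} = - \frac{47}{8}$)
$R{\left(t,L \right)} = - \frac{185}{8}$ ($R{\left(t,L \right)} = -29 - - \frac{47}{8} = -29 + \frac{47}{8} = - \frac{185}{8}$)
$R{\left(76,J{\left(C,24 \right)} \right)} - 155266 = - \frac{185}{8} - 155266 = - \frac{1242313}{8}$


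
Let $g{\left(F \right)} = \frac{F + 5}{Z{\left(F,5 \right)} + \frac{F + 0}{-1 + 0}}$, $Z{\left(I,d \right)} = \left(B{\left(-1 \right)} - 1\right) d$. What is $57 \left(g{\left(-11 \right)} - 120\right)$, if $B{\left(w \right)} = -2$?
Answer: $- \frac{13509}{2} \approx -6754.5$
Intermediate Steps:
$Z{\left(I,d \right)} = - 3 d$ ($Z{\left(I,d \right)} = \left(-2 - 1\right) d = - 3 d$)
$g{\left(F \right)} = \frac{5 + F}{-15 - F}$ ($g{\left(F \right)} = \frac{F + 5}{\left(-3\right) 5 + \frac{F + 0}{-1 + 0}} = \frac{5 + F}{-15 + \frac{F}{-1}} = \frac{5 + F}{-15 + F \left(-1\right)} = \frac{5 + F}{-15 - F}$)
$57 \left(g{\left(-11 \right)} - 120\right) = 57 \left(\frac{-5 - -11}{15 - 11} - 120\right) = 57 \left(\frac{-5 + 11}{4} - 120\right) = 57 \left(\frac{1}{4} \cdot 6 - 120\right) = 57 \left(\frac{3}{2} - 120\right) = 57 \left(- \frac{237}{2}\right) = - \frac{13509}{2}$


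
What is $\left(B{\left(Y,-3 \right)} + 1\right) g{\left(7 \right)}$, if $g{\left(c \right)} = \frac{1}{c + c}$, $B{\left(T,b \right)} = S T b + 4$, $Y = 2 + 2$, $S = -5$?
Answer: $\frac{65}{14} \approx 4.6429$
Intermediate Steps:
$Y = 4$
$B{\left(T,b \right)} = 4 - 5 T b$ ($B{\left(T,b \right)} = - 5 T b + 4 = 4 - 5 T b$)
$g{\left(c \right)} = \frac{1}{2 c}$
$\left(B{\left(Y,-3 \right)} + 1\right) g{\left(7 \right)} = \left(\left(4 - 20 \left(-3\right)\right) + 1\right) \frac{1}{2 \cdot 7} = \left(\left(4 + 60\right) + 1\right) \frac{1}{2} \cdot \frac{1}{7} = \left(64 + 1\right) \frac{1}{14} = 65 \cdot \frac{1}{14} = \frac{65}{14}$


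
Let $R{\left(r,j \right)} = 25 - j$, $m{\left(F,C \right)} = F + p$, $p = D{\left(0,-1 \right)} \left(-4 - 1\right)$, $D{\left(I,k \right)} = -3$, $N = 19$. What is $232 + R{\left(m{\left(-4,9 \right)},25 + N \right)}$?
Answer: $213$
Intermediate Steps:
$p = 15$ ($p = - 3 \left(-4 - 1\right) = \left(-3\right) \left(-5\right) = 15$)
$m{\left(F,C \right)} = 15 + F$ ($m{\left(F,C \right)} = F + 15 = 15 + F$)
$232 + R{\left(m{\left(-4,9 \right)},25 + N \right)} = 232 + \left(25 - \left(25 + 19\right)\right) = 232 + \left(25 - 44\right) = 232 - 19 = 213$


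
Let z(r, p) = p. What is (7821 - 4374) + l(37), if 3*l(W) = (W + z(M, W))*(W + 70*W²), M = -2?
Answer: 7104499/3 ≈ 2.3682e+6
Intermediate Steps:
l(W) = 2*W*(W + 70*W²)/3 (l(W) = ((W + W)*(W + 70*W²))/3 = ((2*W)*(W + 70*W²))/3 = (2*W*(W + 70*W²))/3 = 2*W*(W + 70*W²)/3)
(7821 - 4374) + l(37) = (7821 - 4374) + (⅔)*37²*(1 + 70*37) = 3447 + (⅔)*1369*(1 + 2590) = 3447 + (⅔)*1369*2591 = 3447 + 7094158/3 = 7104499/3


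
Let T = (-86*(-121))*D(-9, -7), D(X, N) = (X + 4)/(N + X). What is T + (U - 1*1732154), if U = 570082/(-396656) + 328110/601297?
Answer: -25772331831354657/14906753927 ≈ -1.7289e+6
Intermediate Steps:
U = -106320898097/119254031416 (U = 570082*(-1/396656) + 328110*(1/601297) = -285041/198328 + 328110/601297 = -106320898097/119254031416 ≈ -0.89155)
D(X, N) = (4 + X)/(N + X)
T = 26015/8 (T = (-86*(-121))*((4 - 9)/(-7 - 9)) = 10406*(-5/(-16)) = 10406*(-1/16*(-5)) = 10406*(5/16) = 26015/8 ≈ 3251.9)
T + (U - 1*1732154) = 26015/8 + (-106320898097/119254031416 - 1*1732154) = 26015/8 + (-106320898097/119254031416 - 1732154) = 26015/8 - 206566453854248161/119254031416 = -25772331831354657/14906753927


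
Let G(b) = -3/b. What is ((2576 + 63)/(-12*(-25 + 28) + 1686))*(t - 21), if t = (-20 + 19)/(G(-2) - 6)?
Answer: -44863/1350 ≈ -33.232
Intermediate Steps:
t = 2/9 (t = (-20 + 19)/(-3/(-2) - 6) = -1/(-3*(-½) - 6) = -1/(3/2 - 6) = -1/(-9/2) = -1*(-2/9) = 2/9 ≈ 0.22222)
((2576 + 63)/(-12*(-25 + 28) + 1686))*(t - 21) = ((2576 + 63)/(-12*(-25 + 28) + 1686))*(2/9 - 21) = (2639/(-12*3 + 1686))*(-187/9) = (2639/(-36 + 1686))*(-187/9) = (2639/1650)*(-187/9) = -44863/1350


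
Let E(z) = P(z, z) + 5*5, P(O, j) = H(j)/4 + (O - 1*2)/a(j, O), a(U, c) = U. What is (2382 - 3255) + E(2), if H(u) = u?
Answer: -1695/2 ≈ -847.50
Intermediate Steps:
P(O, j) = j/4 + (-2 + O)/j (P(O, j) = j/4 + (O - 1*2)/j = j*(1/4) + (O - 2)/j = j/4 + (-2 + O)/j)
E(z) = 25 + (-2 + z + z**2/4)/z (E(z) = (-2 + z + z**2/4)/z + 5*5 = (-2 + z + z**2/4)/z + 25 = 25 + (-2 + z + z**2/4)/z)
(2382 - 3255) + E(2) = (2382 - 3255) + (26 - 2/2 + (1/4)*2) = -873 + (26 - 2*1/2 + 1/2) = -873 + (26 - 1 + 1/2) = -873 + 51/2 = -1695/2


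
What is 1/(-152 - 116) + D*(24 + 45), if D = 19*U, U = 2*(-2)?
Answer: -1405393/268 ≈ -5244.0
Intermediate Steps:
U = -4
D = -76 (D = 19*(-4) = -76)
1/(-152 - 116) + D*(24 + 45) = 1/(-152 - 116) - 76*(24 + 45) = 1/(-268) - 76*69 = -1/268 - 5244 = -1405393/268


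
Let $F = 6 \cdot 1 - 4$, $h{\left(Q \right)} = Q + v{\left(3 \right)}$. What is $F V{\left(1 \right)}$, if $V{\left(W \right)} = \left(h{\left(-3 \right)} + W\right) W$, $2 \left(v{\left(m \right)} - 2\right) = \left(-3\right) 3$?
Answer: $-9$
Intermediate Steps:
$v{\left(m \right)} = - \frac{5}{2}$ ($v{\left(m \right)} = 2 + \frac{\left(-3\right) 3}{2} = 2 + \frac{1}{2} \left(-9\right) = 2 - \frac{9}{2} = - \frac{5}{2}$)
$h{\left(Q \right)} = - \frac{5}{2} + Q$ ($h{\left(Q \right)} = Q - \frac{5}{2} = - \frac{5}{2} + Q$)
$F = 2$ ($F = 6 - 4 = 2$)
$V{\left(W \right)} = W \left(- \frac{11}{2} + W\right)$ ($V{\left(W \right)} = \left(\left(- \frac{5}{2} - 3\right) + W\right) W = \left(- \frac{11}{2} + W\right) W = W \left(- \frac{11}{2} + W\right)$)
$F V{\left(1 \right)} = 2 \cdot \frac{1}{2} \cdot 1 \left(-11 + 2 \cdot 1\right) = 2 \cdot \frac{1}{2} \cdot 1 \left(-11 + 2\right) = 2 \cdot \frac{1}{2} \cdot 1 \left(-9\right) = 2 \left(- \frac{9}{2}\right) = -9$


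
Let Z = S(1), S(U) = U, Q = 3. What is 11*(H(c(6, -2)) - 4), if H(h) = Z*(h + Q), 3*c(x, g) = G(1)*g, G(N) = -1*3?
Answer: 11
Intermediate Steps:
G(N) = -3
Z = 1
c(x, g) = -g (c(x, g) = (-3*g)/3 = -g)
H(h) = 3 + h (H(h) = 1*(h + 3) = 1*(3 + h) = 3 + h)
11*(H(c(6, -2)) - 4) = 11*((3 - 1*(-2)) - 4) = 11*((3 + 2) - 4) = 11*(5 - 4) = 11*1 = 11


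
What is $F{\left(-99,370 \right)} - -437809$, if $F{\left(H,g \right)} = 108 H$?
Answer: $427117$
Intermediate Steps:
$F{\left(-99,370 \right)} - -437809 = 108 \left(-99\right) - -437809 = -10692 + 437809 = 427117$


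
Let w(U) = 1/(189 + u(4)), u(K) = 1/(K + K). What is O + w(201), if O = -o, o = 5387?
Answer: -8150523/1513 ≈ -5387.0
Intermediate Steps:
u(K) = 1/(2*K)
w(U) = 8/1513 (w(U) = 1/(189 + (1/2)/4) = 1/(189 + (1/2)*(1/4)) = 1/(189 + 1/8) = 1/(1513/8) = 8/1513)
O = -5387 (O = -1*5387 = -5387)
O + w(201) = -5387 + 8/1513 = -8150523/1513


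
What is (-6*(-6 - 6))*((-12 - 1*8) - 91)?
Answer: -7992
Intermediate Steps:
(-6*(-6 - 6))*((-12 - 1*8) - 91) = (-6*(-12))*((-12 - 8) - 91) = 72*(-20 - 91) = 72*(-111) = -7992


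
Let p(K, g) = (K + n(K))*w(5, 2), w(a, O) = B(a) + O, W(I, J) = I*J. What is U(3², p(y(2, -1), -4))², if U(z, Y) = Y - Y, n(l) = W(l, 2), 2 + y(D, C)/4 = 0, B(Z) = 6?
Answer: 0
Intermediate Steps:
y(D, C) = -8 (y(D, C) = -8 + 4*0 = -8 + 0 = -8)
n(l) = 2*l (n(l) = l*2 = 2*l)
w(a, O) = 6 + O
p(K, g) = 24*K (p(K, g) = (K + 2*K)*(6 + 2) = (3*K)*8 = 24*K)
U(z, Y) = 0
U(3², p(y(2, -1), -4))² = 0² = 0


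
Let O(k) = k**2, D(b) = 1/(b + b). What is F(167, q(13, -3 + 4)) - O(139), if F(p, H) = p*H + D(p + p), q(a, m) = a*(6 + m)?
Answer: -2754831/668 ≈ -4124.0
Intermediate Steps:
D(b) = 1/(2*b)
F(p, H) = 1/(4*p) + H*p (F(p, H) = p*H + 1/(2*(p + p)) = H*p + 1/(2*((2*p))) = H*p + (1/(2*p))/2 = H*p + 1/(4*p) = 1/(4*p) + H*p)
F(167, q(13, -3 + 4)) - O(139) = ((1/4)/167 + (13*(6 + (-3 + 4)))*167) - 1*139**2 = ((1/4)*(1/167) + (13*(6 + 1))*167) - 1*19321 = (1/668 + (13*7)*167) - 19321 = (1/668 + 91*167) - 19321 = (1/668 + 15197) - 19321 = 10151597/668 - 19321 = -2754831/668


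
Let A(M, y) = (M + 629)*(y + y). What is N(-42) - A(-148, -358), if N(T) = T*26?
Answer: 343304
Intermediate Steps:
A(M, y) = 2*y*(629 + M) (A(M, y) = (629 + M)*(2*y) = 2*y*(629 + M))
N(T) = 26*T
N(-42) - A(-148, -358) = 26*(-42) - 2*(-358)*(629 - 148) = -1092 - 2*(-358)*481 = -1092 - 1*(-344396) = -1092 + 344396 = 343304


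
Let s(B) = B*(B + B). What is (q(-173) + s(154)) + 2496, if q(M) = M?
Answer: 49755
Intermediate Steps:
s(B) = 2*B**2 (s(B) = B*(2*B) = 2*B**2)
(q(-173) + s(154)) + 2496 = (-173 + 2*154**2) + 2496 = (-173 + 2*23716) + 2496 = (-173 + 47432) + 2496 = 47259 + 2496 = 49755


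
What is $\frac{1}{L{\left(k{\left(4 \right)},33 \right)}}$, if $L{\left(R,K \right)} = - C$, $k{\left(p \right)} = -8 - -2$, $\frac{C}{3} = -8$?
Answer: $\frac{1}{24} \approx 0.041667$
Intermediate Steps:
$C = -24$ ($C = 3 \left(-8\right) = -24$)
$k{\left(p \right)} = -6$ ($k{\left(p \right)} = -8 + 2 = -6$)
$L{\left(R,K \right)} = 24$ ($L{\left(R,K \right)} = \left(-1\right) \left(-24\right) = 24$)
$\frac{1}{L{\left(k{\left(4 \right)},33 \right)}} = \frac{1}{24}$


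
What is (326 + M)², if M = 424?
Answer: 562500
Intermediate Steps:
(326 + M)² = (326 + 424)² = 750² = 562500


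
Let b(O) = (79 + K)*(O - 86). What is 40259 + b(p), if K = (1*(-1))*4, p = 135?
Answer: 43934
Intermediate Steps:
K = -4 (K = -1*4 = -4)
b(O) = -6450 + 75*O (b(O) = (79 - 4)*(O - 86) = 75*(-86 + O) = -6450 + 75*O)
40259 + b(p) = 40259 + (-6450 + 75*135) = 40259 + (-6450 + 10125) = 40259 + 3675 = 43934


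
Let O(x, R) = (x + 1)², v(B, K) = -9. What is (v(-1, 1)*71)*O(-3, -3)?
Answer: -2556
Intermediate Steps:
O(x, R) = (1 + x)²
(v(-1, 1)*71)*O(-3, -3) = (-9*71)*(1 - 3)² = -639*(-2)² = -639*4 = -2556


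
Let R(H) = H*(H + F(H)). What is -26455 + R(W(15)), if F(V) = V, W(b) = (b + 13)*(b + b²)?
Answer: 90290345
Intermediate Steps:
W(b) = (13 + b)*(b + b²)
R(H) = 2*H² (R(H) = H*(H + H) = H*(2*H) = 2*H²)
-26455 + R(W(15)) = -26455 + 2*(15*(13 + 15² + 14*15))² = -26455 + 2*(15*(13 + 225 + 210))² = -26455 + 2*(15*448)² = -26455 + 2*6720² = -26455 + 2*45158400 = -26455 + 90316800 = 90290345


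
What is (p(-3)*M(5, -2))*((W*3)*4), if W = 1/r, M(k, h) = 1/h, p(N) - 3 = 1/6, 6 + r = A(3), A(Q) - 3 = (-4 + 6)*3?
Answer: -19/3 ≈ -6.3333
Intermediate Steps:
A(Q) = 9 (A(Q) = 3 + (-4 + 6)*3 = 3 + 2*3 = 3 + 6 = 9)
r = 3 (r = -6 + 9 = 3)
p(N) = 19/6 (p(N) = 3 + 1/6 = 19/6)
W = 1/3 ≈ 0.33333
(p(-3)*M(5, -2))*((W*3)*4) = ((19/6)/(-2))*(((1/3)*3)*4) = ((19/6)*(-1/2))*(1*4) = -19/12*4 = -19/3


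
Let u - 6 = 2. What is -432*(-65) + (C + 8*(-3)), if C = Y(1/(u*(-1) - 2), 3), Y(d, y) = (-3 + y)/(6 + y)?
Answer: 28056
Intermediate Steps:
u = 8 (u = 6 + 2 = 8)
Y(d, y) = (-3 + y)/(6 + y)
C = 0 (C = (-3 + 3)/(6 + 3) = 0/9 = (⅑)*0 = 0)
-432*(-65) + (C + 8*(-3)) = -432*(-65) + (0 + 8*(-3)) = 28080 + (0 - 24) = 28080 - 24 = 28056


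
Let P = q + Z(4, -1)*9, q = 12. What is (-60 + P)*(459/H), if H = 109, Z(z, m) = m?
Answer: -26163/109 ≈ -240.03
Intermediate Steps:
P = 3 (P = 12 - 1*9 = 12 - 9 = 3)
(-60 + P)*(459/H) = (-60 + 3)*(459/109) = -26163/109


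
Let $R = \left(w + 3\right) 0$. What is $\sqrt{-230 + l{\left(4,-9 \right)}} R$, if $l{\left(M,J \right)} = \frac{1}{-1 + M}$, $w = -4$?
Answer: $0$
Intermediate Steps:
$R = 0$ ($R = \left(-4 + 3\right) 0 = \left(-1\right) 0 = 0$)
$\sqrt{-230 + l{\left(4,-9 \right)}} R = \sqrt{-230 + \frac{1}{-1 + 4}} \cdot 0 = \sqrt{-230 + \frac{1}{3}} \cdot 0 = \sqrt{- \frac{689}{3}} \cdot 0 = \frac{i \sqrt{2067}}{3} \cdot 0 = 0$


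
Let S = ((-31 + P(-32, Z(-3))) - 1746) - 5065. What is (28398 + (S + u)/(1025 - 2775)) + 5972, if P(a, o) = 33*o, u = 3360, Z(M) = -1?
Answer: 12030203/350 ≈ 34372.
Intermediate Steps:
S = -6875 (S = ((-31 + 33*(-1)) - 1746) - 5065 = ((-31 - 33) - 1746) - 5065 = (-64 - 1746) - 5065 = -1810 - 5065 = -6875)
(28398 + (S + u)/(1025 - 2775)) + 5972 = (28398 + (-6875 + 3360)/(1025 - 2775)) + 5972 = (28398 - 3515/(-1750)) + 5972 = (28398 - 3515*(-1/1750)) + 5972 = (28398 + 703/350) + 5972 = 9940003/350 + 5972 = 12030203/350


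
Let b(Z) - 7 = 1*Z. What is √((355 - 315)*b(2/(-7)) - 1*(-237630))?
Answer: √11657030/7 ≈ 487.75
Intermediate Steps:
b(Z) = 7 + Z (b(Z) = 7 + 1*Z = 7 + Z)
√((355 - 315)*b(2/(-7)) - 1*(-237630)) = √((355 - 315)*(7 + 2/(-7)) - 1*(-237630)) = √(40*(7 + 2*(-⅐)) + 237630) = √(40*(7 - 2/7) + 237630) = √(40*(47/7) + 237630) = √(1880/7 + 237630) = √(1665290/7) = √11657030/7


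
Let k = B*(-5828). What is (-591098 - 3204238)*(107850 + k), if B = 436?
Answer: 9234652151088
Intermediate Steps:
k = -2541008 (k = 436*(-5828) = -2541008)
(-591098 - 3204238)*(107850 + k) = (-591098 - 3204238)*(107850 - 2541008) = -3795336*(-2433158) = 9234652151088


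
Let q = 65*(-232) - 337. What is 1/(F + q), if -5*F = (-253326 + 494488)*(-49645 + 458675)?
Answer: -1/19728513989 ≈ -5.0688e-11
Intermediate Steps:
q = -15417 (q = -15080 - 337 = -15417)
F = -19728498572 (F = -(-253326 + 494488)*(-49645 + 458675)/5 = -241162*409030/5 = -1/5*98642492860 = -19728498572)
1/(F + q) = 1/(-19728498572 - 15417) = 1/(-19728513989) = -1/19728513989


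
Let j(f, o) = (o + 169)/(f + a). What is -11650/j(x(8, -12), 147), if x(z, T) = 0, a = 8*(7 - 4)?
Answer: -69900/79 ≈ -884.81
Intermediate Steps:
a = 24 (a = 8*3 = 24)
j(f, o) = (169 + o)/(24 + f) (j(f, o) = (o + 169)/(f + 24) = (169 + o)/(24 + f))
-11650/j(x(8, -12), 147) = -11650*(24 + 0)/(169 + 147) = -11650/(316/24) = -11650/((1/24)*316) = -11650/79/6 = -11650*6/79 = -69900/79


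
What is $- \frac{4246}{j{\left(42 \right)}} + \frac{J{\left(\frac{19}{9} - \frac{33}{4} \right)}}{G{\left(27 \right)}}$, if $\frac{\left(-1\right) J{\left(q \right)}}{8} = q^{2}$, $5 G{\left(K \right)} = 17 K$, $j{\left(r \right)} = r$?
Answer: $- \frac{3195889}{30618} \approx -104.38$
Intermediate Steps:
$G{\left(K \right)} = \frac{17 K}{5}$
$J{\left(q \right)} = - 8 q^{2}$
$- \frac{4246}{j{\left(42 \right)}} + \frac{J{\left(\frac{19}{9} - \frac{33}{4} \right)}}{G{\left(27 \right)}} = - \frac{4246}{42} + \frac{\left(-8\right) \left(\frac{19}{9} - \frac{33}{4}\right)^{2}}{\frac{17}{5} \cdot 27} = \left(-4246\right) \frac{1}{42} + \frac{\left(-8\right) \left(19 \cdot \frac{1}{9} - \frac{33}{4}\right)^{2}}{\frac{459}{5}} = - \frac{2123}{21} + - 8 \left(\frac{19}{9} - \frac{33}{4}\right)^{2} \cdot \frac{5}{459} = - \frac{2123}{21} + - 8 \left(- \frac{221}{36}\right)^{2} \cdot \frac{5}{459} = - \frac{2123}{21} + \left(-8\right) \frac{48841}{1296} \cdot \frac{5}{459} = - \frac{2123}{21} - \frac{14365}{4374} = - \frac{3195889}{30618}$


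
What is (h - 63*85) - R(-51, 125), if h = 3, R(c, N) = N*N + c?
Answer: -20926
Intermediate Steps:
R(c, N) = c + N² (R(c, N) = N² + c = c + N²)
(h - 63*85) - R(-51, 125) = (3 - 63*85) - (-51 + 125²) = (3 - 5355) - (-51 + 15625) = -5352 - 1*15574 = -5352 - 15574 = -20926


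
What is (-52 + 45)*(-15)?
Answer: 105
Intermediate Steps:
(-52 + 45)*(-15) = -7*(-15) = 105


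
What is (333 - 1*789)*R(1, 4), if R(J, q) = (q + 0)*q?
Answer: -7296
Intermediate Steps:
R(J, q) = q² (R(J, q) = q*q = q²)
(333 - 1*789)*R(1, 4) = (333 - 1*789)*4² = (333 - 789)*16 = -456*16 = -7296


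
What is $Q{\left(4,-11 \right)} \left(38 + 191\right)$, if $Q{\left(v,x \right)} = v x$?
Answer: $-10076$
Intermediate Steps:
$Q{\left(4,-11 \right)} \left(38 + 191\right) = 4 \left(-11\right) \left(38 + 191\right) = \left(-44\right) 229 = -10076$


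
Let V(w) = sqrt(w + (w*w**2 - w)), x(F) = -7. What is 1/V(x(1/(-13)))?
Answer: -I*sqrt(7)/49 ≈ -0.053995*I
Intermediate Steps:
V(w) = sqrt(w**3) (V(w) = sqrt(w + (w**3 - w)) = sqrt(w**3))
1/V(x(1/(-13))) = 1/(sqrt((-7)**3)) = 1/(sqrt(-343)) = 1/(7*I*sqrt(7)) = -I*sqrt(7)/49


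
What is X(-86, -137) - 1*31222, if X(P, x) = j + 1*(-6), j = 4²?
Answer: -31212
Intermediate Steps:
j = 16
X(P, x) = 10 (X(P, x) = 16 + 1*(-6) = 16 - 6 = 10)
X(-86, -137) - 1*31222 = 10 - 1*31222 = 10 - 31222 = -31212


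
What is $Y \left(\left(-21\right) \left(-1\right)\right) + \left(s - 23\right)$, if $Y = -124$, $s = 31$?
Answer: $-2596$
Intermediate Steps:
$Y \left(\left(-21\right) \left(-1\right)\right) + \left(s - 23\right) = - 124 \left(\left(-21\right) \left(-1\right)\right) + \left(31 - 23\right) = \left(-124\right) 21 + \left(31 - 23\right) = -2604 + 8 = -2596$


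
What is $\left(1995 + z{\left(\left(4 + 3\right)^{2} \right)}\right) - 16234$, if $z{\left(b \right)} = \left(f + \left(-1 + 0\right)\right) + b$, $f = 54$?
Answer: $-14137$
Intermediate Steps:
$z{\left(b \right)} = 53 + b$ ($z{\left(b \right)} = \left(54 + \left(-1 + 0\right)\right) + b = \left(54 - 1\right) + b = 53 + b$)
$\left(1995 + z{\left(\left(4 + 3\right)^{2} \right)}\right) - 16234 = \left(1995 + \left(53 + \left(4 + 3\right)^{2}\right)\right) - 16234 = \left(1995 + \left(53 + 7^{2}\right)\right) - 16234 = \left(1995 + \left(53 + 49\right)\right) - 16234 = \left(1995 + 102\right) - 16234 = 2097 - 16234 = -14137$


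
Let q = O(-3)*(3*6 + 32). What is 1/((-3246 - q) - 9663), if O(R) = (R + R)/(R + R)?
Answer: -1/12959 ≈ -7.7166e-5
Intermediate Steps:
O(R) = 1 (O(R) = (2*R)/((2*R)) = (2*R)*(1/(2*R)) = 1)
q = 50 (q = 1*(3*6 + 32) = 1*(18 + 32) = 1*50 = 50)
1/((-3246 - q) - 9663) = 1/((-3246 - 1*50) - 9663) = 1/((-3246 - 50) - 9663) = 1/(-3296 - 9663) = 1/(-12959) = -1/12959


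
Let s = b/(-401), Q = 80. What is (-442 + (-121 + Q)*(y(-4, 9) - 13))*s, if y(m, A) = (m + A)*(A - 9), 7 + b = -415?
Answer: 38402/401 ≈ 95.766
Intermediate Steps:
b = -422 (b = -7 - 415 = -422)
s = 422/401 (s = -422/(-401) = -422*(-1/401) = 422/401 ≈ 1.0524)
y(m, A) = (-9 + A)*(A + m) (y(m, A) = (A + m)*(-9 + A) = (-9 + A)*(A + m))
(-442 + (-121 + Q)*(y(-4, 9) - 13))*s = (-442 + (-121 + 80)*((9² - 9*9 - 9*(-4) + 9*(-4)) - 13))*(422/401) = (-442 - 41*((81 - 81 + 36 - 36) - 13))*(422/401) = (-442 - 41*(0 - 13))*(422/401) = (-442 - 41*(-13))*(422/401) = (-442 + 533)*(422/401) = 91*(422/401) = 38402/401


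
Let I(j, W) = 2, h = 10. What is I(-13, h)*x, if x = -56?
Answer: -112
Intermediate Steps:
I(-13, h)*x = 2*(-56) = -112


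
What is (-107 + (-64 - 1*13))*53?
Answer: -9752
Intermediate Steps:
(-107 + (-64 - 1*13))*53 = (-107 + (-64 - 13))*53 = (-107 - 77)*53 = -184*53 = -9752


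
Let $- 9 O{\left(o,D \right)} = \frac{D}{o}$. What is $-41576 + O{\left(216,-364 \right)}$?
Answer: $- \frac{20205845}{486} \approx -41576.0$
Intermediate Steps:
$O{\left(o,D \right)} = - \frac{D}{9 o}$ ($O{\left(o,D \right)} = - \frac{D \frac{1}{o}}{9} = - \frac{D}{9 o}$)
$-41576 + O{\left(216,-364 \right)} = -41576 - - \frac{364}{9 \cdot 216} = -41576 - \left(- \frac{364}{9}\right) \frac{1}{216} = -41576 + \frac{91}{486} = - \frac{20205845}{486}$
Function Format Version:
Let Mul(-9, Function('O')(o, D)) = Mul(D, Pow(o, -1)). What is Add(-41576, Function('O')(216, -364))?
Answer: Rational(-20205845, 486) ≈ -41576.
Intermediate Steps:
Function('O')(o, D) = Mul(Rational(-1, 9), D, Pow(o, -1)) (Function('O')(o, D) = Mul(Rational(-1, 9), Mul(D, Pow(o, -1))) = Mul(Rational(-1, 9), D, Pow(o, -1)))
Add(-41576, Function('O')(216, -364)) = Add(-41576, Mul(Rational(-1, 9), -364, Pow(216, -1))) = Add(-41576, Mul(Rational(-1, 9), -364, Rational(1, 216))) = Add(-41576, Rational(91, 486)) = Rational(-20205845, 486)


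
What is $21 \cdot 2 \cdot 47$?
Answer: $1974$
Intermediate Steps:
$21 \cdot 2 \cdot 47 = 42 \cdot 47 = 1974$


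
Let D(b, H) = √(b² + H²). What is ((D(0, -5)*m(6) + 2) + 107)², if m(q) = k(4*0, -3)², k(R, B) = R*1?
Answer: 11881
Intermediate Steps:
k(R, B) = R
m(q) = 0 (m(q) = (4*0)² = 0² = 0)
D(b, H) = √(H² + b²)
((D(0, -5)*m(6) + 2) + 107)² = ((√((-5)² + 0²)*0 + 2) + 107)² = ((√(25 + 0)*0 + 2) + 107)² = ((√25*0 + 2) + 107)² = ((5*0 + 2) + 107)² = ((0 + 2) + 107)² = (2 + 107)² = 109² = 11881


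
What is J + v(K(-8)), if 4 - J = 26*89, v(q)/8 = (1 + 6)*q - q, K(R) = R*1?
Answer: -2694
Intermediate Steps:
K(R) = R
v(q) = 48*q (v(q) = 8*((1 + 6)*q - q) = 8*(7*q - q) = 8*(6*q) = 48*q)
J = -2310 (J = 4 - 26*89 = 4 - 1*2314 = 4 - 2314 = -2310)
J + v(K(-8)) = -2310 + 48*(-8) = -2310 - 384 = -2694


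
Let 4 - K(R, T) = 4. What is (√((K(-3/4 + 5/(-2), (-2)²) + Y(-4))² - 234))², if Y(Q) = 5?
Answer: -209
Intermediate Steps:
K(R, T) = 0 (K(R, T) = 4 - 1*4 = 4 - 4 = 0)
(√((K(-3/4 + 5/(-2), (-2)²) + Y(-4))² - 234))² = (√((0 + 5)² - 234))² = (√(5² - 234))² = (√(25 - 234))² = (√(-209))² = (I*√209)² = -209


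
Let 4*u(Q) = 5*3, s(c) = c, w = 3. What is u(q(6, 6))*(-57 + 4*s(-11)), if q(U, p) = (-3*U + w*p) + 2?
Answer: -1515/4 ≈ -378.75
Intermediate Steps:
q(U, p) = 2 - 3*U + 3*p (q(U, p) = (-3*U + 3*p) + 2 = 2 - 3*U + 3*p)
u(Q) = 15/4 (u(Q) = (5*3)/4 = (1/4)*15 = 15/4)
u(q(6, 6))*(-57 + 4*s(-11)) = 15*(-57 + 4*(-11))/4 = 15*(-57 - 44)/4 = (15/4)*(-101) = -1515/4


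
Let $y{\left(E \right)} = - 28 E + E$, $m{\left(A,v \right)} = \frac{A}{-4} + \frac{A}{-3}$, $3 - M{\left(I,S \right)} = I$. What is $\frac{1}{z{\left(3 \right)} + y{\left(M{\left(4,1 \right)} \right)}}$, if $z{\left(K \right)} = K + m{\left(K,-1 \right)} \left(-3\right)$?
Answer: $\frac{4}{141} \approx 0.028369$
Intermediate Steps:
$M{\left(I,S \right)} = 3 - I$
$m{\left(A,v \right)} = - \frac{7 A}{12}$ ($m{\left(A,v \right)} = A \left(- \frac{1}{4}\right) + A \left(- \frac{1}{3}\right) = - \frac{A}{4} - \frac{A}{3} = - \frac{7 A}{12}$)
$y{\left(E \right)} = - 27 E$
$z{\left(K \right)} = \frac{11 K}{4}$ ($z{\left(K \right)} = K + - \frac{7 K}{12} \left(-3\right) = K + \frac{7 K}{4} = \frac{11 K}{4}$)
$\frac{1}{z{\left(3 \right)} + y{\left(M{\left(4,1 \right)} \right)}} = \frac{1}{\frac{11}{4} \cdot 3 - 27 \left(3 - 4\right)} = \frac{1}{\frac{33}{4} - 27 \left(3 - 4\right)} = \frac{1}{\frac{33}{4} - -27} = \frac{1}{\frac{33}{4} + 27} = \frac{1}{\frac{141}{4}} = \frac{4}{141}$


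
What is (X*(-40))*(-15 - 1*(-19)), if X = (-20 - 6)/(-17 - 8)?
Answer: -832/5 ≈ -166.40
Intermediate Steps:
X = 26/25 (X = -26/(-25) = -26*(-1/25) = 26/25 ≈ 1.0400)
(X*(-40))*(-15 - 1*(-19)) = ((26/25)*(-40))*(-15 - 1*(-19)) = -208*(-15 + 19)/5 = -208/5*4 = -832/5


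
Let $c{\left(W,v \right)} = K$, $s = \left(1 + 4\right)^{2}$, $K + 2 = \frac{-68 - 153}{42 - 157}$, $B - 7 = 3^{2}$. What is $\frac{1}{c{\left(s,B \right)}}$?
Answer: $- \frac{115}{9} \approx -12.778$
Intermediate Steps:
$B = 16$ ($B = 7 + 3^{2} = 7 + 9 = 16$)
$K = - \frac{9}{115}$ ($K = -2 + \frac{-68 - 153}{42 - 157} = -2 - \frac{221}{-115} = -2 - - \frac{221}{115} = -2 + \frac{221}{115} = - \frac{9}{115} \approx -0.078261$)
$s = 25$ ($s = 5^{2} = 25$)
$c{\left(W,v \right)} = - \frac{9}{115}$
$\frac{1}{c{\left(s,B \right)}} = \frac{1}{- \frac{9}{115}} = - \frac{115}{9}$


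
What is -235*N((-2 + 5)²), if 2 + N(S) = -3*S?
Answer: 6815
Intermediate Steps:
N(S) = -2 - 3*S
-235*N((-2 + 5)²) = -235*(-2 - 3*(-2 + 5)²) = -235*(-2 - 3*3²) = -235*(-2 - 3*9) = -235*(-2 - 27) = -235*(-29) = 6815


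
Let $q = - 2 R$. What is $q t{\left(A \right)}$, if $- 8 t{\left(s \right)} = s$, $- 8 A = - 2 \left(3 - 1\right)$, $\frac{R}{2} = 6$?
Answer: $\frac{3}{2} \approx 1.5$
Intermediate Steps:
$R = 12$ ($R = 2 \cdot 6 = 12$)
$A = \frac{1}{2}$ ($A = - \frac{\left(-2\right) \left(3 - 1\right)}{8} = - \frac{\left(-2\right) 2}{8} = \left(- \frac{1}{8}\right) \left(-4\right) = \frac{1}{2} \approx 0.5$)
$q = -24$ ($q = \left(-2\right) 12 = -24$)
$t{\left(s \right)} = - \frac{s}{8}$
$q t{\left(A \right)} = - 24 \left(\left(- \frac{1}{8}\right) \frac{1}{2}\right) = \left(-24\right) \left(- \frac{1}{16}\right) = \frac{3}{2}$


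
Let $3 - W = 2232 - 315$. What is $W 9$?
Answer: $-17226$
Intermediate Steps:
$W = -1914$ ($W = 3 - \left(2232 - 315\right) = 3 - 1917 = -1914$)
$W 9 = \left(-1914\right) 9 = -17226$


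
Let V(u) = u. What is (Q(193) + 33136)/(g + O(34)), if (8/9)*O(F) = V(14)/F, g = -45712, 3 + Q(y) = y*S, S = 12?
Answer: -4821064/6216769 ≈ -0.77549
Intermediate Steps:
Q(y) = -3 + 12*y (Q(y) = -3 + y*12 = -3 + 12*y)
O(F) = 63/(4*F) (O(F) = 9*(14/F)/8 = 63/(4*F))
(Q(193) + 33136)/(g + O(34)) = ((-3 + 12*193) + 33136)/(-45712 + (63/4)/34) = ((-3 + 2316) + 33136)/(-45712 + (63/4)*(1/34)) = (2313 + 33136)/(-45712 + 63/136) = 35449/(-6216769/136) = 35449*(-136/6216769) = -4821064/6216769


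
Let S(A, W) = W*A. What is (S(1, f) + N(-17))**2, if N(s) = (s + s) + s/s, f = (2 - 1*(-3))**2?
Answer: 64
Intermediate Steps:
f = 25 (f = (2 + 3)**2 = 5**2 = 25)
S(A, W) = A*W
N(s) = 1 + 2*s (N(s) = 2*s + 1 = 1 + 2*s)
(S(1, f) + N(-17))**2 = (1*25 + (1 + 2*(-17)))**2 = (25 + (1 - 34))**2 = (25 - 33)**2 = (-8)**2 = 64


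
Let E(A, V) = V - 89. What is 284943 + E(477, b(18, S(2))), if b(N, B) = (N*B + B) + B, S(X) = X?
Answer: 284894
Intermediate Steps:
b(N, B) = 2*B + B*N (b(N, B) = (B*N + B) + B = (B + B*N) + B = 2*B + B*N)
E(A, V) = -89 + V
284943 + E(477, b(18, S(2))) = 284943 + (-89 + 2*(2 + 18)) = 284943 + (-89 + 2*20) = 284943 + (-89 + 40) = 284943 - 49 = 284894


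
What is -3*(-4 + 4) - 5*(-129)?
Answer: 645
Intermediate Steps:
-3*(-4 + 4) - 5*(-129) = -3*0 + 645 = 0 + 645 = 645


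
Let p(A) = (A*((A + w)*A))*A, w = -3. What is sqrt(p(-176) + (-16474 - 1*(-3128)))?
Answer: sqrt(975854558) ≈ 31239.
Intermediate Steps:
p(A) = A**3*(-3 + A) (p(A) = (A*((A - 3)*A))*A = (A*((-3 + A)*A))*A = (A*(A*(-3 + A)))*A = (A**2*(-3 + A))*A = A**3*(-3 + A))
sqrt(p(-176) + (-16474 - 1*(-3128))) = sqrt((-176)**3*(-3 - 176) + (-16474 - 1*(-3128))) = sqrt(-5451776*(-179) + (-16474 + 3128)) = sqrt(975867904 - 13346) = sqrt(975854558)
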